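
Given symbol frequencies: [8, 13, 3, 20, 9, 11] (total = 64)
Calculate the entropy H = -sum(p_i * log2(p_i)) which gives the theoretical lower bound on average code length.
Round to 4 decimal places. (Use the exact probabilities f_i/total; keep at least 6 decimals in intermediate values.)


Per-symbol terms -p_i * log2(p_i) with p_i = f_i/64:
  p = 8/64 = 0.125000: log2(p) = -3.000000, -p*log2(p) = 0.375000
  p = 13/64 = 0.203125: log2(p) = -2.299560, -p*log2(p) = 0.467098
  p = 3/64 = 0.046875: log2(p) = -4.415037, -p*log2(p) = 0.206955
  p = 20/64 = 0.312500: log2(p) = -1.678072, -p*log2(p) = 0.524397
  p = 9/64 = 0.140625: log2(p) = -2.830075, -p*log2(p) = 0.397979
  p = 11/64 = 0.171875: log2(p) = -2.540568, -p*log2(p) = 0.436660
H = 0.375000 + 0.467098 + 0.206955 + 0.524397 + 0.397979 + 0.436660 = 2.408089

H = 2.4081 bits/symbol


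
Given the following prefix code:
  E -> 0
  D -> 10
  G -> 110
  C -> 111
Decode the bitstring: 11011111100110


Decoding step by step:
Bits 110 -> G
Bits 111 -> C
Bits 111 -> C
Bits 0 -> E
Bits 0 -> E
Bits 110 -> G


Decoded message: GCCEEG


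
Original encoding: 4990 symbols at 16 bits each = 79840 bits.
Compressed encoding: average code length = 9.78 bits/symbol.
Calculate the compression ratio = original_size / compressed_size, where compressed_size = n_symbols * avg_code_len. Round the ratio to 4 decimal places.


original_size = n_symbols * orig_bits = 4990 * 16 = 79840 bits
compressed_size = n_symbols * avg_code_len = 4990 * 9.78 = 48802.2 bits
ratio = original_size / compressed_size = 79840 / 48802.2 = 1.636

Compression ratio = 1.636


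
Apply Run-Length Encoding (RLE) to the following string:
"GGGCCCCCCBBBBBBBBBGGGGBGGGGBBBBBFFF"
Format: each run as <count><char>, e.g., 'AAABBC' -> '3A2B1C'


Scanning runs left to right:
  i=0: run of 'G' x 3 -> '3G'
  i=3: run of 'C' x 6 -> '6C'
  i=9: run of 'B' x 9 -> '9B'
  i=18: run of 'G' x 4 -> '4G'
  i=22: run of 'B' x 1 -> '1B'
  i=23: run of 'G' x 4 -> '4G'
  i=27: run of 'B' x 5 -> '5B'
  i=32: run of 'F' x 3 -> '3F'

RLE = 3G6C9B4G1B4G5B3F


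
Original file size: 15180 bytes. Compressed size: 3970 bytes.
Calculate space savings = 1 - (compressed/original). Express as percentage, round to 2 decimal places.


ratio = compressed/original = 3970/15180 = 0.261528
savings = 1 - ratio = 1 - 0.261528 = 0.738472
as a percentage: 0.738472 * 100 = 73.85%

Space savings = 1 - 3970/15180 = 73.85%


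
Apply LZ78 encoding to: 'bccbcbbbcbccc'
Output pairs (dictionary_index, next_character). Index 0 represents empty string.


LZ78 encoding steps:
Dictionary: {0: ''}
Step 1: w='' (idx 0), next='b' -> output (0, 'b'), add 'b' as idx 1
Step 2: w='' (idx 0), next='c' -> output (0, 'c'), add 'c' as idx 2
Step 3: w='c' (idx 2), next='b' -> output (2, 'b'), add 'cb' as idx 3
Step 4: w='cb' (idx 3), next='b' -> output (3, 'b'), add 'cbb' as idx 4
Step 5: w='b' (idx 1), next='c' -> output (1, 'c'), add 'bc' as idx 5
Step 6: w='bc' (idx 5), next='c' -> output (5, 'c'), add 'bcc' as idx 6
Step 7: w='c' (idx 2), end of input -> output (2, '')


Encoded: [(0, 'b'), (0, 'c'), (2, 'b'), (3, 'b'), (1, 'c'), (5, 'c'), (2, '')]


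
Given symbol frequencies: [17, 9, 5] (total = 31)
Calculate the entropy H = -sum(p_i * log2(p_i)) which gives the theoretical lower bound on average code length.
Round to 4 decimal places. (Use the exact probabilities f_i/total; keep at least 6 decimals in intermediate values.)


Per-symbol terms -p_i * log2(p_i) with p_i = f_i/31:
  p = 17/31 = 0.548387: log2(p) = -0.866733, -p*log2(p) = 0.475305
  p = 9/31 = 0.290323: log2(p) = -1.784271, -p*log2(p) = 0.518014
  p = 5/31 = 0.161290: log2(p) = -2.632268, -p*log2(p) = 0.424559
H = 0.475305 + 0.518014 + 0.424559 = 1.417878

H = 1.4179 bits/symbol


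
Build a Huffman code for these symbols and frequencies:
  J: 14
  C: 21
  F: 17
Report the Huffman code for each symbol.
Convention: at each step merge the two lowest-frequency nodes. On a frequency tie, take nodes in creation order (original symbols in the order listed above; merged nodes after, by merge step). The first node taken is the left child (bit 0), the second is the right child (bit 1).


Huffman tree construction:
Step 1: Merge J(14) + F(17) = 31
Step 2: Merge C(21) + (J+F)(31) = 52
Read each symbol's code off the tree from the root (left child = 0, right child = 1).

Codes:
  J: 10 (length 2)
  C: 0 (length 1)
  F: 11 (length 2)
Average code length: 83/52 = 1.5962 bits/symbol


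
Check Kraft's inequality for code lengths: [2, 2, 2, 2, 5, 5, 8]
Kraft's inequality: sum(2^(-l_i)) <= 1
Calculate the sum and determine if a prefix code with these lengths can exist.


Sum = 2^(-2) + 2^(-2) + 2^(-2) + 2^(-2) + 2^(-5) + 2^(-5) + 2^(-8)
    = 0.25 + 0.25 + 0.25 + 0.25 + 0.03125 + 0.03125 + 0.00390625
    = 273/256 = 1.06640625
Since 1.06640625 > 1, Kraft's inequality is NOT satisfied.
A prefix code with these lengths CANNOT exist.

Kraft sum = 1.06640625. Not satisfied.


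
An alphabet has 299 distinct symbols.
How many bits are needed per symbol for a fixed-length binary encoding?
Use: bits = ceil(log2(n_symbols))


log2(299) = 8.224
Bracket: 2^8 = 256 < 299 <= 2^9 = 512
So ceil(log2(299)) = 9

bits = ceil(log2(299)) = ceil(8.224) = 9 bits


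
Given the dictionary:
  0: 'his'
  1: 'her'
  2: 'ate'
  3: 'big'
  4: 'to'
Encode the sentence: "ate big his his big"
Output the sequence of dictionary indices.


Look up each word in the dictionary:
  'ate' -> 2
  'big' -> 3
  'his' -> 0
  'his' -> 0
  'big' -> 3

Encoded: [2, 3, 0, 0, 3]


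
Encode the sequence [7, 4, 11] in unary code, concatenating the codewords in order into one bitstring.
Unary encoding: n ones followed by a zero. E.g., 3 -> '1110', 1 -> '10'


Encode each number as n ones followed by a terminating 0:
  7 -> 11111110 (8 bits)
  4 -> 11110 (5 bits)
  11 -> 111111111110 (12 bits)
Total length = 8 + 5 + 12 = 25 bits.

Unary([7, 4, 11]) = 1111111011110111111111110 (25 bits)


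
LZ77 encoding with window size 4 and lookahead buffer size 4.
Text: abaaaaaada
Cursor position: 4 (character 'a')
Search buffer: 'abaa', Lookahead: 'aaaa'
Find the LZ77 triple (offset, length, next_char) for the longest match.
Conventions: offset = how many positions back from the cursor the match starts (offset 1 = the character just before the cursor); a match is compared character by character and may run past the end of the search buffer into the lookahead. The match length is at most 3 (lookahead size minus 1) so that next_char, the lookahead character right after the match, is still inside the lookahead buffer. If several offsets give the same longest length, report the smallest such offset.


Try each offset into the search buffer:
  offset=1 (pos 3, char 'a'): match length 3
  offset=2 (pos 2, char 'a'): match length 3
  offset=3 (pos 1, char 'b'): match length 0
  offset=4 (pos 0, char 'a'): match length 1
Longest match has length 3, found at offsets 1, 2; take the smallest, offset 1.
next_char = character at position 4 + 3 = 7 -> 'a'

Best match: offset=1, length=3 (matching 'aaa' starting at position 3)
LZ77 triple: (1, 3, 'a')


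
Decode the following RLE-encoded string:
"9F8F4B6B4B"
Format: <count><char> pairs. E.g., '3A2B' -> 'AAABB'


Expanding each <count><char> pair:
  9F -> 'FFFFFFFFF'
  8F -> 'FFFFFFFF'
  4B -> 'BBBB'
  6B -> 'BBBBBB'
  4B -> 'BBBB'

Decoded = FFFFFFFFFFFFFFFFFBBBBBBBBBBBBBB


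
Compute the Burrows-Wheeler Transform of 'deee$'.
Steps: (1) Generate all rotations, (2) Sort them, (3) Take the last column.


Rotations (sorted):
  0: $deee -> last char: e
  1: deee$ -> last char: $
  2: e$dee -> last char: e
  3: ee$de -> last char: e
  4: eee$d -> last char: d


BWT = e$eed


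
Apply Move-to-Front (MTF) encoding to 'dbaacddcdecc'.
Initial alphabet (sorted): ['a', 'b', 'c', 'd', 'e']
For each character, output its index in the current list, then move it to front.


MTF encoding:
'd': index 3 in ['a', 'b', 'c', 'd', 'e'] -> ['d', 'a', 'b', 'c', 'e']
'b': index 2 in ['d', 'a', 'b', 'c', 'e'] -> ['b', 'd', 'a', 'c', 'e']
'a': index 2 in ['b', 'd', 'a', 'c', 'e'] -> ['a', 'b', 'd', 'c', 'e']
'a': index 0 in ['a', 'b', 'd', 'c', 'e'] -> ['a', 'b', 'd', 'c', 'e']
'c': index 3 in ['a', 'b', 'd', 'c', 'e'] -> ['c', 'a', 'b', 'd', 'e']
'd': index 3 in ['c', 'a', 'b', 'd', 'e'] -> ['d', 'c', 'a', 'b', 'e']
'd': index 0 in ['d', 'c', 'a', 'b', 'e'] -> ['d', 'c', 'a', 'b', 'e']
'c': index 1 in ['d', 'c', 'a', 'b', 'e'] -> ['c', 'd', 'a', 'b', 'e']
'd': index 1 in ['c', 'd', 'a', 'b', 'e'] -> ['d', 'c', 'a', 'b', 'e']
'e': index 4 in ['d', 'c', 'a', 'b', 'e'] -> ['e', 'd', 'c', 'a', 'b']
'c': index 2 in ['e', 'd', 'c', 'a', 'b'] -> ['c', 'e', 'd', 'a', 'b']
'c': index 0 in ['c', 'e', 'd', 'a', 'b'] -> ['c', 'e', 'd', 'a', 'b']


Output: [3, 2, 2, 0, 3, 3, 0, 1, 1, 4, 2, 0]


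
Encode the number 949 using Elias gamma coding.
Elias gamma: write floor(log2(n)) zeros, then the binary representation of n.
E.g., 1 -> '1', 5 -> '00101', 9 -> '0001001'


num_bits = floor(log2(949)) + 1 = 10
leading_zeros = num_bits - 1 = 9
binary(949) = 1110110101

Elias gamma(949) = '000000000' + '1110110101' = 0000000001110110101 (19 bits)


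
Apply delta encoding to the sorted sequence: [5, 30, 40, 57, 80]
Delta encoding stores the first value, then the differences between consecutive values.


First value: 5
Deltas:
  30 - 5 = 25
  40 - 30 = 10
  57 - 40 = 17
  80 - 57 = 23


Delta encoded: [5, 25, 10, 17, 23]


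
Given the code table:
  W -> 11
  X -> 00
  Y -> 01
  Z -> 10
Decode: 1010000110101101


Decoding:
10 -> Z
10 -> Z
00 -> X
01 -> Y
10 -> Z
10 -> Z
11 -> W
01 -> Y


Result: ZZXYZZWY


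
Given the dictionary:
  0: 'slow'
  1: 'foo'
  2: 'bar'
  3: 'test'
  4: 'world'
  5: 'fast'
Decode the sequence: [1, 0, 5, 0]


Look up each index in the dictionary:
  1 -> 'foo'
  0 -> 'slow'
  5 -> 'fast'
  0 -> 'slow'

Decoded: "foo slow fast slow"


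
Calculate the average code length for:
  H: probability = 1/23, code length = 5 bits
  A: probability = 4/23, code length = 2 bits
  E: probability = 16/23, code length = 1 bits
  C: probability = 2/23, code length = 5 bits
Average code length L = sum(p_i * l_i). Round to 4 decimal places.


Weighted contributions p_i * l_i:
  H: (1/23) * 5 = 5/23
  A: (4/23) * 2 = 8/23
  E: (16/23) * 1 = 16/23
  C: (2/23) * 5 = 10/23
Sum = (5 + 8 + 16 + 10)/23 = 39/23

L = 39/23 = 1.6957 bits/symbol


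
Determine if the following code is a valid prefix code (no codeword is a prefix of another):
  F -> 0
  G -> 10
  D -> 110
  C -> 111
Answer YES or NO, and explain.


Checking each pair (does one codeword prefix another?):
  F='0' vs G='10': no prefix
  F='0' vs D='110': no prefix
  F='0' vs C='111': no prefix
  G='10' vs F='0': no prefix
  G='10' vs D='110': no prefix
  G='10' vs C='111': no prefix
  D='110' vs F='0': no prefix
  D='110' vs G='10': no prefix
  D='110' vs C='111': no prefix
  C='111' vs F='0': no prefix
  C='111' vs G='10': no prefix
  C='111' vs D='110': no prefix
No violation found over all pairs.

YES -- this is a valid prefix code. No codeword is a prefix of any other codeword.


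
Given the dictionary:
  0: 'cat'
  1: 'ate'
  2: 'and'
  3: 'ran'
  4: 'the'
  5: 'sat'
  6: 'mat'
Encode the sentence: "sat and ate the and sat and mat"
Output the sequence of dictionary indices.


Look up each word in the dictionary:
  'sat' -> 5
  'and' -> 2
  'ate' -> 1
  'the' -> 4
  'and' -> 2
  'sat' -> 5
  'and' -> 2
  'mat' -> 6

Encoded: [5, 2, 1, 4, 2, 5, 2, 6]


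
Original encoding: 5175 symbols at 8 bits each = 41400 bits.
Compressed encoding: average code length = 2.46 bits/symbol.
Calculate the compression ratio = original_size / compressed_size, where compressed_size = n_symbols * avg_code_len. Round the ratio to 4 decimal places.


original_size = n_symbols * orig_bits = 5175 * 8 = 41400 bits
compressed_size = n_symbols * avg_code_len = 5175 * 2.46 = 12730.5 bits
ratio = original_size / compressed_size = 41400 / 12730.5 = 3.252

Compression ratio = 3.252


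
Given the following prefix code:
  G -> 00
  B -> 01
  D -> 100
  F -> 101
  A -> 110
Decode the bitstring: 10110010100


Decoding step by step:
Bits 101 -> F
Bits 100 -> D
Bits 101 -> F
Bits 00 -> G


Decoded message: FDFG


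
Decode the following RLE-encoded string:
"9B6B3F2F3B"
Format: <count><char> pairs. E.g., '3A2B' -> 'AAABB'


Expanding each <count><char> pair:
  9B -> 'BBBBBBBBB'
  6B -> 'BBBBBB'
  3F -> 'FFF'
  2F -> 'FF'
  3B -> 'BBB'

Decoded = BBBBBBBBBBBBBBBFFFFFBBB


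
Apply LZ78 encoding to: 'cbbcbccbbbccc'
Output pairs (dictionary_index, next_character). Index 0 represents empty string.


LZ78 encoding steps:
Dictionary: {0: ''}
Step 1: w='' (idx 0), next='c' -> output (0, 'c'), add 'c' as idx 1
Step 2: w='' (idx 0), next='b' -> output (0, 'b'), add 'b' as idx 2
Step 3: w='b' (idx 2), next='c' -> output (2, 'c'), add 'bc' as idx 3
Step 4: w='bc' (idx 3), next='c' -> output (3, 'c'), add 'bcc' as idx 4
Step 5: w='b' (idx 2), next='b' -> output (2, 'b'), add 'bb' as idx 5
Step 6: w='bcc' (idx 4), next='c' -> output (4, 'c'), add 'bccc' as idx 6


Encoded: [(0, 'c'), (0, 'b'), (2, 'c'), (3, 'c'), (2, 'b'), (4, 'c')]


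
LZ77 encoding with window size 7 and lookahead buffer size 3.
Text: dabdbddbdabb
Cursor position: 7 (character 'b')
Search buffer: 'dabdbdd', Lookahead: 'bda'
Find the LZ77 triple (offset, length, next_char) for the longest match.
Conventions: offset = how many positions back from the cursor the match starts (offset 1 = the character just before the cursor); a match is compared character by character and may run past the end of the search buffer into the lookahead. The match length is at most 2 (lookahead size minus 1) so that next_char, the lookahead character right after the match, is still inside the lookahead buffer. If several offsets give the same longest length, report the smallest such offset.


Try each offset into the search buffer:
  offset=1 (pos 6, char 'd'): match length 0
  offset=2 (pos 5, char 'd'): match length 0
  offset=3 (pos 4, char 'b'): match length 2
  offset=4 (pos 3, char 'd'): match length 0
  offset=5 (pos 2, char 'b'): match length 2
  offset=6 (pos 1, char 'a'): match length 0
  offset=7 (pos 0, char 'd'): match length 0
Longest match has length 2, found at offsets 3, 5; take the smallest, offset 3.
next_char = character at position 7 + 2 = 9 -> 'a'

Best match: offset=3, length=2 (matching 'bd' starting at position 4)
LZ77 triple: (3, 2, 'a')


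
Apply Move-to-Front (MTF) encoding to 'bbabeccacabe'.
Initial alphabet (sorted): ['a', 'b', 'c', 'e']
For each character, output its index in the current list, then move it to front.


MTF encoding:
'b': index 1 in ['a', 'b', 'c', 'e'] -> ['b', 'a', 'c', 'e']
'b': index 0 in ['b', 'a', 'c', 'e'] -> ['b', 'a', 'c', 'e']
'a': index 1 in ['b', 'a', 'c', 'e'] -> ['a', 'b', 'c', 'e']
'b': index 1 in ['a', 'b', 'c', 'e'] -> ['b', 'a', 'c', 'e']
'e': index 3 in ['b', 'a', 'c', 'e'] -> ['e', 'b', 'a', 'c']
'c': index 3 in ['e', 'b', 'a', 'c'] -> ['c', 'e', 'b', 'a']
'c': index 0 in ['c', 'e', 'b', 'a'] -> ['c', 'e', 'b', 'a']
'a': index 3 in ['c', 'e', 'b', 'a'] -> ['a', 'c', 'e', 'b']
'c': index 1 in ['a', 'c', 'e', 'b'] -> ['c', 'a', 'e', 'b']
'a': index 1 in ['c', 'a', 'e', 'b'] -> ['a', 'c', 'e', 'b']
'b': index 3 in ['a', 'c', 'e', 'b'] -> ['b', 'a', 'c', 'e']
'e': index 3 in ['b', 'a', 'c', 'e'] -> ['e', 'b', 'a', 'c']


Output: [1, 0, 1, 1, 3, 3, 0, 3, 1, 1, 3, 3]


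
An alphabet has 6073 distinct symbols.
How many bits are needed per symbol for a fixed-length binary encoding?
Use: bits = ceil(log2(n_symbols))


log2(6073) = 12.5682
Bracket: 2^12 = 4096 < 6073 <= 2^13 = 8192
So ceil(log2(6073)) = 13

bits = ceil(log2(6073)) = ceil(12.5682) = 13 bits


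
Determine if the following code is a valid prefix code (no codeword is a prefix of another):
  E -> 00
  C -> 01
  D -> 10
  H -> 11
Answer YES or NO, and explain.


Checking each pair (does one codeword prefix another?):
  E='00' vs C='01': no prefix
  E='00' vs D='10': no prefix
  E='00' vs H='11': no prefix
  C='01' vs E='00': no prefix
  C='01' vs D='10': no prefix
  C='01' vs H='11': no prefix
  D='10' vs E='00': no prefix
  D='10' vs C='01': no prefix
  D='10' vs H='11': no prefix
  H='11' vs E='00': no prefix
  H='11' vs C='01': no prefix
  H='11' vs D='10': no prefix
No violation found over all pairs.

YES -- this is a valid prefix code. No codeword is a prefix of any other codeword.


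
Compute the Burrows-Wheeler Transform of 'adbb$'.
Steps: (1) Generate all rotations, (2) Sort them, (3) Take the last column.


Rotations (sorted):
  0: $adbb -> last char: b
  1: adbb$ -> last char: $
  2: b$adb -> last char: b
  3: bb$ad -> last char: d
  4: dbb$a -> last char: a


BWT = b$bda


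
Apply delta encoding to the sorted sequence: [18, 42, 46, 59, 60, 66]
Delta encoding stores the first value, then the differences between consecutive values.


First value: 18
Deltas:
  42 - 18 = 24
  46 - 42 = 4
  59 - 46 = 13
  60 - 59 = 1
  66 - 60 = 6


Delta encoded: [18, 24, 4, 13, 1, 6]


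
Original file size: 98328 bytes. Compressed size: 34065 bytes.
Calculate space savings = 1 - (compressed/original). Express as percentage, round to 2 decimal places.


ratio = compressed/original = 34065/98328 = 0.346443
savings = 1 - ratio = 1 - 0.346443 = 0.653557
as a percentage: 0.653557 * 100 = 65.36%

Space savings = 1 - 34065/98328 = 65.36%


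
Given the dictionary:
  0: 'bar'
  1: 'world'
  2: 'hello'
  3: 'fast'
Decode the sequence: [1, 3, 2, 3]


Look up each index in the dictionary:
  1 -> 'world'
  3 -> 'fast'
  2 -> 'hello'
  3 -> 'fast'

Decoded: "world fast hello fast"


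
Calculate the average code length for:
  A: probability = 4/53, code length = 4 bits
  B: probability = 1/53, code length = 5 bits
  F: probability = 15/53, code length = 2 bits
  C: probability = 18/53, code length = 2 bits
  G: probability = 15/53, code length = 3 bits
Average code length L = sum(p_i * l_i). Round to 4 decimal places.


Weighted contributions p_i * l_i:
  A: (4/53) * 4 = 16/53
  B: (1/53) * 5 = 5/53
  F: (15/53) * 2 = 30/53
  C: (18/53) * 2 = 36/53
  G: (15/53) * 3 = 45/53
Sum = (16 + 5 + 30 + 36 + 45)/53 = 132/53

L = 132/53 = 2.4906 bits/symbol


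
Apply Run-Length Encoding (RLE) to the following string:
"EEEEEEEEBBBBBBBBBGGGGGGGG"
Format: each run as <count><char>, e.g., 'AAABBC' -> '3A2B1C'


Scanning runs left to right:
  i=0: run of 'E' x 8 -> '8E'
  i=8: run of 'B' x 9 -> '9B'
  i=17: run of 'G' x 8 -> '8G'

RLE = 8E9B8G


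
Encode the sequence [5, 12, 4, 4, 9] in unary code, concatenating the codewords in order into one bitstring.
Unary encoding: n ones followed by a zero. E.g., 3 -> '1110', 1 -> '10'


Encode each number as n ones followed by a terminating 0:
  5 -> 111110 (6 bits)
  12 -> 1111111111110 (13 bits)
  4 -> 11110 (5 bits)
  4 -> 11110 (5 bits)
  9 -> 1111111110 (10 bits)
Total length = 6 + 13 + 5 + 5 + 10 = 39 bits.

Unary([5, 12, 4, 4, 9]) = 111110111111111111011110111101111111110 (39 bits)


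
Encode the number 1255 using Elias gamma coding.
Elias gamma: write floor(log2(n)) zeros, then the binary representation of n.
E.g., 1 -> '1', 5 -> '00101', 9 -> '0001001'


num_bits = floor(log2(1255)) + 1 = 11
leading_zeros = num_bits - 1 = 10
binary(1255) = 10011100111

Elias gamma(1255) = '0000000000' + '10011100111' = 000000000010011100111 (21 bits)


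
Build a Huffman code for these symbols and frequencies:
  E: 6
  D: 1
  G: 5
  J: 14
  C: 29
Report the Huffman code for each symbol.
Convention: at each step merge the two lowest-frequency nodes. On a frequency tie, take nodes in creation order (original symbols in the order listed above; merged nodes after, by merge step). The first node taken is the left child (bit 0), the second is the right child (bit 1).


Huffman tree construction:
Step 1: Merge D(1) + G(5) = 6
Step 2: Merge E(6) + (D+G)(6) = 12
Step 3: Merge (E+(D+G))(12) + J(14) = 26
Step 4: Merge ((E+(D+G))+J)(26) + C(29) = 55
Read each symbol's code off the tree from the root (left child = 0, right child = 1).

Codes:
  E: 000 (length 3)
  D: 0010 (length 4)
  G: 0011 (length 4)
  J: 01 (length 2)
  C: 1 (length 1)
Average code length: 99/55 = 1.8000 bits/symbol


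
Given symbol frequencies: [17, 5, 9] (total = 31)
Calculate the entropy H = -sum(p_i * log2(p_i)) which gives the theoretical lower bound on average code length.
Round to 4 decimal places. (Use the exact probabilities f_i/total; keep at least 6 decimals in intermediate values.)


Per-symbol terms -p_i * log2(p_i) with p_i = f_i/31:
  p = 17/31 = 0.548387: log2(p) = -0.866733, -p*log2(p) = 0.475305
  p = 5/31 = 0.161290: log2(p) = -2.632268, -p*log2(p) = 0.424559
  p = 9/31 = 0.290323: log2(p) = -1.784271, -p*log2(p) = 0.518014
H = 0.475305 + 0.424559 + 0.518014 = 1.417878

H = 1.4179 bits/symbol


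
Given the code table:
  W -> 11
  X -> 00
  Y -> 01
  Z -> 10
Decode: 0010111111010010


Decoding:
00 -> X
10 -> Z
11 -> W
11 -> W
11 -> W
01 -> Y
00 -> X
10 -> Z


Result: XZWWWYXZ


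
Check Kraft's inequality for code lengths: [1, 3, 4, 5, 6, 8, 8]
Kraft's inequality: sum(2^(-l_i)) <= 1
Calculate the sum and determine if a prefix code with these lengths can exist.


Sum = 2^(-1) + 2^(-3) + 2^(-4) + 2^(-5) + 2^(-6) + 2^(-8) + 2^(-8)
    = 0.5 + 0.125 + 0.0625 + 0.03125 + 0.015625 + 0.00390625 + 0.00390625
    = 190/256 = 0.7421875
Since 0.7421875 <= 1, Kraft's inequality IS satisfied.
A prefix code with these lengths CAN exist.

Kraft sum = 0.7421875. Satisfied.


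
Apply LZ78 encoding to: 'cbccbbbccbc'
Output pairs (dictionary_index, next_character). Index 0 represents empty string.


LZ78 encoding steps:
Dictionary: {0: ''}
Step 1: w='' (idx 0), next='c' -> output (0, 'c'), add 'c' as idx 1
Step 2: w='' (idx 0), next='b' -> output (0, 'b'), add 'b' as idx 2
Step 3: w='c' (idx 1), next='c' -> output (1, 'c'), add 'cc' as idx 3
Step 4: w='b' (idx 2), next='b' -> output (2, 'b'), add 'bb' as idx 4
Step 5: w='b' (idx 2), next='c' -> output (2, 'c'), add 'bc' as idx 5
Step 6: w='c' (idx 1), next='b' -> output (1, 'b'), add 'cb' as idx 6
Step 7: w='c' (idx 1), end of input -> output (1, '')


Encoded: [(0, 'c'), (0, 'b'), (1, 'c'), (2, 'b'), (2, 'c'), (1, 'b'), (1, '')]


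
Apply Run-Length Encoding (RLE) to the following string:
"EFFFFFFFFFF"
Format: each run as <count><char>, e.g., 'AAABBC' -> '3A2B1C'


Scanning runs left to right:
  i=0: run of 'E' x 1 -> '1E'
  i=1: run of 'F' x 10 -> '10F'

RLE = 1E10F


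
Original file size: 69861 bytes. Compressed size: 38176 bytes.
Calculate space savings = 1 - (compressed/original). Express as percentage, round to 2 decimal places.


ratio = compressed/original = 38176/69861 = 0.546457
savings = 1 - ratio = 1 - 0.546457 = 0.453543
as a percentage: 0.453543 * 100 = 45.35%

Space savings = 1 - 38176/69861 = 45.35%


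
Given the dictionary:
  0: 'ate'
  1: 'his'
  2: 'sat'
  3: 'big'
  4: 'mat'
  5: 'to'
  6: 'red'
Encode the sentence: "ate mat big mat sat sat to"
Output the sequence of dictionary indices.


Look up each word in the dictionary:
  'ate' -> 0
  'mat' -> 4
  'big' -> 3
  'mat' -> 4
  'sat' -> 2
  'sat' -> 2
  'to' -> 5

Encoded: [0, 4, 3, 4, 2, 2, 5]


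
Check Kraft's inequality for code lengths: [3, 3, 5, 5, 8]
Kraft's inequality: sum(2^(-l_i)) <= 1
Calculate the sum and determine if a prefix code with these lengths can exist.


Sum = 2^(-3) + 2^(-3) + 2^(-5) + 2^(-5) + 2^(-8)
    = 0.125 + 0.125 + 0.03125 + 0.03125 + 0.00390625
    = 81/256 = 0.31640625
Since 0.31640625 <= 1, Kraft's inequality IS satisfied.
A prefix code with these lengths CAN exist.

Kraft sum = 0.31640625. Satisfied.


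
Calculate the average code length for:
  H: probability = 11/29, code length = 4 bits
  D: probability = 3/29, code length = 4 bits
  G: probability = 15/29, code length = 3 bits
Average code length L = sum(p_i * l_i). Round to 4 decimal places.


Weighted contributions p_i * l_i:
  H: (11/29) * 4 = 44/29
  D: (3/29) * 4 = 12/29
  G: (15/29) * 3 = 45/29
Sum = (44 + 12 + 45)/29 = 101/29

L = 101/29 = 3.4828 bits/symbol


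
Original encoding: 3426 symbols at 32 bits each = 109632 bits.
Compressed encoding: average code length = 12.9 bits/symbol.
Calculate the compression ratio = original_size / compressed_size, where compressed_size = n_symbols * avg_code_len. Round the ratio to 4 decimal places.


original_size = n_symbols * orig_bits = 3426 * 32 = 109632 bits
compressed_size = n_symbols * avg_code_len = 3426 * 12.9 = 44195.4 bits
ratio = original_size / compressed_size = 109632 / 44195.4 = 2.4806

Compression ratio = 2.4806


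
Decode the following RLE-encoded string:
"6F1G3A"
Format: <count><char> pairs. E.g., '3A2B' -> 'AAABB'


Expanding each <count><char> pair:
  6F -> 'FFFFFF'
  1G -> 'G'
  3A -> 'AAA'

Decoded = FFFFFFGAAA


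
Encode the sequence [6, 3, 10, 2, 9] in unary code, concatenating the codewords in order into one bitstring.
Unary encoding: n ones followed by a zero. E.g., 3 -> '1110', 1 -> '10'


Encode each number as n ones followed by a terminating 0:
  6 -> 1111110 (7 bits)
  3 -> 1110 (4 bits)
  10 -> 11111111110 (11 bits)
  2 -> 110 (3 bits)
  9 -> 1111111110 (10 bits)
Total length = 7 + 4 + 11 + 3 + 10 = 35 bits.

Unary([6, 3, 10, 2, 9]) = 11111101110111111111101101111111110 (35 bits)


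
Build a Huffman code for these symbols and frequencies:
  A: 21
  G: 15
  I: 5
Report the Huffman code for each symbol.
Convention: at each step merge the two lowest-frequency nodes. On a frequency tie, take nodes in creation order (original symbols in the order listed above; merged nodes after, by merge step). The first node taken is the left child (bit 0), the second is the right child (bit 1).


Huffman tree construction:
Step 1: Merge I(5) + G(15) = 20
Step 2: Merge (I+G)(20) + A(21) = 41
Read each symbol's code off the tree from the root (left child = 0, right child = 1).

Codes:
  A: 1 (length 1)
  G: 01 (length 2)
  I: 00 (length 2)
Average code length: 61/41 = 1.4878 bits/symbol


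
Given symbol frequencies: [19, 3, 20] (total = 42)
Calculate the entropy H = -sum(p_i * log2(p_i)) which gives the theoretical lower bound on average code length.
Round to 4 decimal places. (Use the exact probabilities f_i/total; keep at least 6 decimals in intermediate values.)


Per-symbol terms -p_i * log2(p_i) with p_i = f_i/42:
  p = 19/42 = 0.452381: log2(p) = -1.144390, -p*log2(p) = 0.517700
  p = 3/42 = 0.071429: log2(p) = -3.807355, -p*log2(p) = 0.271954
  p = 20/42 = 0.476190: log2(p) = -1.070389, -p*log2(p) = 0.509709
H = 0.517700 + 0.271954 + 0.509709 = 1.299363

H = 1.2994 bits/symbol


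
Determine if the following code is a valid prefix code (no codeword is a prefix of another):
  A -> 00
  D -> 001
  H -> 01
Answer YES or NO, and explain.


Checking each pair (does one codeword prefix another?):
  A='00' vs D='001': prefix -- VIOLATION

NO -- this is NOT a valid prefix code. A (00) is a prefix of D (001).


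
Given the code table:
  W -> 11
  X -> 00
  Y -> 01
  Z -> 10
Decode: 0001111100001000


Decoding:
00 -> X
01 -> Y
11 -> W
11 -> W
00 -> X
00 -> X
10 -> Z
00 -> X


Result: XYWWXXZX


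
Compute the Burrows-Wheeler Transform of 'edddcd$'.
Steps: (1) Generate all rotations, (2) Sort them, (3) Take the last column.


Rotations (sorted):
  0: $edddcd -> last char: d
  1: cd$eddd -> last char: d
  2: d$edddc -> last char: c
  3: dcd$edd -> last char: d
  4: ddcd$ed -> last char: d
  5: dddcd$e -> last char: e
  6: edddcd$ -> last char: $


BWT = ddcdde$


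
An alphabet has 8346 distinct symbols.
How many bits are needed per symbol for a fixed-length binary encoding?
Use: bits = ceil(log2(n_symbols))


log2(8346) = 13.0269
Bracket: 2^13 = 8192 < 8346 <= 2^14 = 16384
So ceil(log2(8346)) = 14

bits = ceil(log2(8346)) = ceil(13.0269) = 14 bits


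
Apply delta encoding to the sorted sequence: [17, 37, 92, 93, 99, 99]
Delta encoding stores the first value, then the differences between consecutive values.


First value: 17
Deltas:
  37 - 17 = 20
  92 - 37 = 55
  93 - 92 = 1
  99 - 93 = 6
  99 - 99 = 0


Delta encoded: [17, 20, 55, 1, 6, 0]


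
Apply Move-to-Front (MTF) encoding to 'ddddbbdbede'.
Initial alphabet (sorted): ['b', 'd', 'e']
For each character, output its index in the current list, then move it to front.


MTF encoding:
'd': index 1 in ['b', 'd', 'e'] -> ['d', 'b', 'e']
'd': index 0 in ['d', 'b', 'e'] -> ['d', 'b', 'e']
'd': index 0 in ['d', 'b', 'e'] -> ['d', 'b', 'e']
'd': index 0 in ['d', 'b', 'e'] -> ['d', 'b', 'e']
'b': index 1 in ['d', 'b', 'e'] -> ['b', 'd', 'e']
'b': index 0 in ['b', 'd', 'e'] -> ['b', 'd', 'e']
'd': index 1 in ['b', 'd', 'e'] -> ['d', 'b', 'e']
'b': index 1 in ['d', 'b', 'e'] -> ['b', 'd', 'e']
'e': index 2 in ['b', 'd', 'e'] -> ['e', 'b', 'd']
'd': index 2 in ['e', 'b', 'd'] -> ['d', 'e', 'b']
'e': index 1 in ['d', 'e', 'b'] -> ['e', 'd', 'b']


Output: [1, 0, 0, 0, 1, 0, 1, 1, 2, 2, 1]


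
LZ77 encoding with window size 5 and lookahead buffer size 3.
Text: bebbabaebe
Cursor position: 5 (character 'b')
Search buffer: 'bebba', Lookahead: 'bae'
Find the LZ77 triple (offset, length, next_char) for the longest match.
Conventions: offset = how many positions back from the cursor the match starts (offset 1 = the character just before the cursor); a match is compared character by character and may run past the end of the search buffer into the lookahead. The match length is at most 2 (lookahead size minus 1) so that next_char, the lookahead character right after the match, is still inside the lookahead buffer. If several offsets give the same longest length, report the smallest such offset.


Try each offset into the search buffer:
  offset=1 (pos 4, char 'a'): match length 0
  offset=2 (pos 3, char 'b'): match length 2
  offset=3 (pos 2, char 'b'): match length 1
  offset=4 (pos 1, char 'e'): match length 0
  offset=5 (pos 0, char 'b'): match length 1
Longest match has length 2 at offset 2.
next_char = character at position 5 + 2 = 7 -> 'e'

Best match: offset=2, length=2 (matching 'ba' starting at position 3)
LZ77 triple: (2, 2, 'e')


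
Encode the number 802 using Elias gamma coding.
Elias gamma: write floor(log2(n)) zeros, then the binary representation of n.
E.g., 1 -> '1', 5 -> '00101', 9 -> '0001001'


num_bits = floor(log2(802)) + 1 = 10
leading_zeros = num_bits - 1 = 9
binary(802) = 1100100010

Elias gamma(802) = '000000000' + '1100100010' = 0000000001100100010 (19 bits)


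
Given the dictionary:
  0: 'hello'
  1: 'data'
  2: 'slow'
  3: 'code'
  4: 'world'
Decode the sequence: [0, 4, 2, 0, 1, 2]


Look up each index in the dictionary:
  0 -> 'hello'
  4 -> 'world'
  2 -> 'slow'
  0 -> 'hello'
  1 -> 'data'
  2 -> 'slow'

Decoded: "hello world slow hello data slow"


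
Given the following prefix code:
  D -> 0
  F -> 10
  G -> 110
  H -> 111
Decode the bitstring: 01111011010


Decoding step by step:
Bits 0 -> D
Bits 111 -> H
Bits 10 -> F
Bits 110 -> G
Bits 10 -> F


Decoded message: DHFGF


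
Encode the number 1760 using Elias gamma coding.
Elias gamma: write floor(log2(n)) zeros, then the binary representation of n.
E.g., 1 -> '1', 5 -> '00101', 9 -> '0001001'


num_bits = floor(log2(1760)) + 1 = 11
leading_zeros = num_bits - 1 = 10
binary(1760) = 11011100000

Elias gamma(1760) = '0000000000' + '11011100000' = 000000000011011100000 (21 bits)


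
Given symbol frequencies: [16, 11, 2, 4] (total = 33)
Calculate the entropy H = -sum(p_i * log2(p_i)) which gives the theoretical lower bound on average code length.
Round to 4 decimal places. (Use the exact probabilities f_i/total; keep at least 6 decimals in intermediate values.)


Per-symbol terms -p_i * log2(p_i) with p_i = f_i/33:
  p = 16/33 = 0.484848: log2(p) = -1.044394, -p*log2(p) = 0.506373
  p = 11/33 = 0.333333: log2(p) = -1.584963, -p*log2(p) = 0.528321
  p = 2/33 = 0.060606: log2(p) = -4.044394, -p*log2(p) = 0.245115
  p = 4/33 = 0.121212: log2(p) = -3.044394, -p*log2(p) = 0.369017
H = 0.506373 + 0.528321 + 0.245115 + 0.369017 = 1.648826

H = 1.6488 bits/symbol


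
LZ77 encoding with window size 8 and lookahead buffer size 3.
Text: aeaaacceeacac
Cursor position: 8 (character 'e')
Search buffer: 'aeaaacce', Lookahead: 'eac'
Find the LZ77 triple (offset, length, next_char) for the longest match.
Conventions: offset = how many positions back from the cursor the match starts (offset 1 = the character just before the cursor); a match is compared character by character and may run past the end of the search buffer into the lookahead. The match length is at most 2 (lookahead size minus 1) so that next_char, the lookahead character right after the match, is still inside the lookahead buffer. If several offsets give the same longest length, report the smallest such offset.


Try each offset into the search buffer:
  offset=1 (pos 7, char 'e'): match length 1
  offset=2 (pos 6, char 'c'): match length 0
  offset=3 (pos 5, char 'c'): match length 0
  offset=4 (pos 4, char 'a'): match length 0
  offset=5 (pos 3, char 'a'): match length 0
  offset=6 (pos 2, char 'a'): match length 0
  offset=7 (pos 1, char 'e'): match length 2
  offset=8 (pos 0, char 'a'): match length 0
Longest match has length 2 at offset 7.
next_char = character at position 8 + 2 = 10 -> 'c'

Best match: offset=7, length=2 (matching 'ea' starting at position 1)
LZ77 triple: (7, 2, 'c')


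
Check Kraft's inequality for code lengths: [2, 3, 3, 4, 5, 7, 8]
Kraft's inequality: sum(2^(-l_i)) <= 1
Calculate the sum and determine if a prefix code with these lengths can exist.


Sum = 2^(-2) + 2^(-3) + 2^(-3) + 2^(-4) + 2^(-5) + 2^(-7) + 2^(-8)
    = 0.25 + 0.125 + 0.125 + 0.0625 + 0.03125 + 0.0078125 + 0.00390625
    = 155/256 = 0.60546875
Since 0.60546875 <= 1, Kraft's inequality IS satisfied.
A prefix code with these lengths CAN exist.

Kraft sum = 0.60546875. Satisfied.


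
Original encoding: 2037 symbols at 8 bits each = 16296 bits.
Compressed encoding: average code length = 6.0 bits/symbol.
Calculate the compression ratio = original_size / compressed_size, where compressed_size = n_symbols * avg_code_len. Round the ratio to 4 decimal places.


original_size = n_symbols * orig_bits = 2037 * 8 = 16296 bits
compressed_size = n_symbols * avg_code_len = 2037 * 6.0 = 12222.0 bits
ratio = original_size / compressed_size = 16296 / 12222.0 = 1.3333

Compression ratio = 1.3333


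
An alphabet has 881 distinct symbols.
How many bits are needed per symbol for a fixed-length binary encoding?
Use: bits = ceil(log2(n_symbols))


log2(881) = 9.783
Bracket: 2^9 = 512 < 881 <= 2^10 = 1024
So ceil(log2(881)) = 10

bits = ceil(log2(881)) = ceil(9.783) = 10 bits


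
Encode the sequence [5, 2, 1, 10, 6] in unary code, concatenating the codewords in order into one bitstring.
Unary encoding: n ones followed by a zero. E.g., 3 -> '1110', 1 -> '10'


Encode each number as n ones followed by a terminating 0:
  5 -> 111110 (6 bits)
  2 -> 110 (3 bits)
  1 -> 10 (2 bits)
  10 -> 11111111110 (11 bits)
  6 -> 1111110 (7 bits)
Total length = 6 + 3 + 2 + 11 + 7 = 29 bits.

Unary([5, 2, 1, 10, 6]) = 11111011010111111111101111110 (29 bits)


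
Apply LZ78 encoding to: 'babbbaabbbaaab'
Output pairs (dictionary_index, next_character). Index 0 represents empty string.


LZ78 encoding steps:
Dictionary: {0: ''}
Step 1: w='' (idx 0), next='b' -> output (0, 'b'), add 'b' as idx 1
Step 2: w='' (idx 0), next='a' -> output (0, 'a'), add 'a' as idx 2
Step 3: w='b' (idx 1), next='b' -> output (1, 'b'), add 'bb' as idx 3
Step 4: w='b' (idx 1), next='a' -> output (1, 'a'), add 'ba' as idx 4
Step 5: w='a' (idx 2), next='b' -> output (2, 'b'), add 'ab' as idx 5
Step 6: w='bb' (idx 3), next='a' -> output (3, 'a'), add 'bba' as idx 6
Step 7: w='a' (idx 2), next='a' -> output (2, 'a'), add 'aa' as idx 7
Step 8: w='b' (idx 1), end of input -> output (1, '')


Encoded: [(0, 'b'), (0, 'a'), (1, 'b'), (1, 'a'), (2, 'b'), (3, 'a'), (2, 'a'), (1, '')]


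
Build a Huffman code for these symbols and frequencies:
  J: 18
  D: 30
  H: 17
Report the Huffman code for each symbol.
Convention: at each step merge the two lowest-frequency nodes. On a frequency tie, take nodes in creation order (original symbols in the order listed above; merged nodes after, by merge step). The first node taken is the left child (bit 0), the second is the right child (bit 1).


Huffman tree construction:
Step 1: Merge H(17) + J(18) = 35
Step 2: Merge D(30) + (H+J)(35) = 65
Read each symbol's code off the tree from the root (left child = 0, right child = 1).

Codes:
  J: 11 (length 2)
  D: 0 (length 1)
  H: 10 (length 2)
Average code length: 100/65 = 1.5385 bits/symbol


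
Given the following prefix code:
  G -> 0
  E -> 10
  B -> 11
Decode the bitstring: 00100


Decoding step by step:
Bits 0 -> G
Bits 0 -> G
Bits 10 -> E
Bits 0 -> G


Decoded message: GGEG


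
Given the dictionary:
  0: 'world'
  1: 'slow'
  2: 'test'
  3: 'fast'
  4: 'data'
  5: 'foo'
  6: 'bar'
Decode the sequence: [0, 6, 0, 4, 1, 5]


Look up each index in the dictionary:
  0 -> 'world'
  6 -> 'bar'
  0 -> 'world'
  4 -> 'data'
  1 -> 'slow'
  5 -> 'foo'

Decoded: "world bar world data slow foo"


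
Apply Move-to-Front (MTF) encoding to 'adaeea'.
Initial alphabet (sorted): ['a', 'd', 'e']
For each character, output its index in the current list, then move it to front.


MTF encoding:
'a': index 0 in ['a', 'd', 'e'] -> ['a', 'd', 'e']
'd': index 1 in ['a', 'd', 'e'] -> ['d', 'a', 'e']
'a': index 1 in ['d', 'a', 'e'] -> ['a', 'd', 'e']
'e': index 2 in ['a', 'd', 'e'] -> ['e', 'a', 'd']
'e': index 0 in ['e', 'a', 'd'] -> ['e', 'a', 'd']
'a': index 1 in ['e', 'a', 'd'] -> ['a', 'e', 'd']


Output: [0, 1, 1, 2, 0, 1]


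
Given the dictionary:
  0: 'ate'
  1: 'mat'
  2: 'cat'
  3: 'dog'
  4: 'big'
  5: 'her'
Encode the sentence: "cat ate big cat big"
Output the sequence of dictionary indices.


Look up each word in the dictionary:
  'cat' -> 2
  'ate' -> 0
  'big' -> 4
  'cat' -> 2
  'big' -> 4

Encoded: [2, 0, 4, 2, 4]


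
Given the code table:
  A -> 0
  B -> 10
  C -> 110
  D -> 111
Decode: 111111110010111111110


Decoding:
111 -> D
111 -> D
110 -> C
0 -> A
10 -> B
111 -> D
111 -> D
110 -> C


Result: DDCABDDC


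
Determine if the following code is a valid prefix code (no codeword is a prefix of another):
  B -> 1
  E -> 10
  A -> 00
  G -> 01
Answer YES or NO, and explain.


Checking each pair (does one codeword prefix another?):
  B='1' vs E='10': prefix -- VIOLATION

NO -- this is NOT a valid prefix code. B (1) is a prefix of E (10).


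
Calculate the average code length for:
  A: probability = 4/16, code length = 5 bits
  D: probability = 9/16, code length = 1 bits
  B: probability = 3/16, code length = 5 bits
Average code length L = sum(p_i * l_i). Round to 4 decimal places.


Weighted contributions p_i * l_i:
  A: (4/16) * 5 = 20/16
  D: (9/16) * 1 = 9/16
  B: (3/16) * 5 = 15/16
Sum = (20 + 9 + 15)/16 = 44/16

L = 44/16 = 2.7500 bits/symbol


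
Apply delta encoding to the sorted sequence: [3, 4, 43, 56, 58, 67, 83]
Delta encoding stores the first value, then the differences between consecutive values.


First value: 3
Deltas:
  4 - 3 = 1
  43 - 4 = 39
  56 - 43 = 13
  58 - 56 = 2
  67 - 58 = 9
  83 - 67 = 16


Delta encoded: [3, 1, 39, 13, 2, 9, 16]


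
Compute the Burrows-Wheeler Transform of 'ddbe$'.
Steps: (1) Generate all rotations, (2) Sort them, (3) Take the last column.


Rotations (sorted):
  0: $ddbe -> last char: e
  1: be$dd -> last char: d
  2: dbe$d -> last char: d
  3: ddbe$ -> last char: $
  4: e$ddb -> last char: b


BWT = edd$b


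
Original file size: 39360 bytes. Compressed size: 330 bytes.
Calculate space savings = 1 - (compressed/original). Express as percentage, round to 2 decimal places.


ratio = compressed/original = 330/39360 = 0.008384
savings = 1 - ratio = 1 - 0.008384 = 0.991616
as a percentage: 0.991616 * 100 = 99.16%

Space savings = 1 - 330/39360 = 99.16%


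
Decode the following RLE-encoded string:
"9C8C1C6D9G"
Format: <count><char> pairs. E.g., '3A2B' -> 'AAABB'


Expanding each <count><char> pair:
  9C -> 'CCCCCCCCC'
  8C -> 'CCCCCCCC'
  1C -> 'C'
  6D -> 'DDDDDD'
  9G -> 'GGGGGGGGG'

Decoded = CCCCCCCCCCCCCCCCCCDDDDDDGGGGGGGGG
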